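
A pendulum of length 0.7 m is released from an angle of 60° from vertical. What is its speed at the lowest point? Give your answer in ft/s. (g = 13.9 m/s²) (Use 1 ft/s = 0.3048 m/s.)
h = L(1 − cosθ) = 0.7(1 − cos60°) = 0.35 m
v = √(2gh) = √(2·13.9·0.35) = 3.11929 m/s = 10.23 ft/s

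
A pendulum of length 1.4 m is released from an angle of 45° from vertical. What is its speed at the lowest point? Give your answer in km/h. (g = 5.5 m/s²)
h = L(1 − cosθ) = 1.4(1 − cos45°) = 0.410051 m
v = √(2gh) = √(2·5.5·0.410051) = 2.12381 m/s = 7.646 km/h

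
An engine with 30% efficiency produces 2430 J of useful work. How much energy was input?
W_in = W_out/η = 2430/0.3 = 8100 J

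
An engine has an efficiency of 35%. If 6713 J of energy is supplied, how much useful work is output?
W_out = η·W_in = 0.35·6713 = 2349.55 J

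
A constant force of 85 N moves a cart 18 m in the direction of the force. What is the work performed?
W = F·d = (85)(18) = 1530 J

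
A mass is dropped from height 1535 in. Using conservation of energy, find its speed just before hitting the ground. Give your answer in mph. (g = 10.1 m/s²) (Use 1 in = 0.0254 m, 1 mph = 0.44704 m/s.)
Convert to SI: h = 38.989 m
mgh = ½mv² ⇒ v = √(2gh) = √(2·10.1·38.989) = 28.0638 m/s = 62.78 mph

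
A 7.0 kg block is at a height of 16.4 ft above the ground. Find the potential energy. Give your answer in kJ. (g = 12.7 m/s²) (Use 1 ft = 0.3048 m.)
Convert to SI: m = 7.0 kg, h = 4.99872 m
PE = mgh = (7.0)(12.7)(4.99872) = 444.386 J = 0.4444 kJ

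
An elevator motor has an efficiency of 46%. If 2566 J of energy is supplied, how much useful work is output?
W_out = η·W_in = 0.46·2566 = 1180.36 J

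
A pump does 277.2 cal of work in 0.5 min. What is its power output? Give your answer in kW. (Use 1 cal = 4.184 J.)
Convert to SI: W = 1159.8 J, t = 30.0 s
P = W/t = 1159.8/30.0 = 38.6602 W = 0.03866 kW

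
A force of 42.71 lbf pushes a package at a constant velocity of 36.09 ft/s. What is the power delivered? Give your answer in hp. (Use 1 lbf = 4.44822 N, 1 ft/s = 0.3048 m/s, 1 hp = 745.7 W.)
Convert to SI: F = 189.983 N, v = 11.0002 m/s
P = Fv = (189.983)(11.0002) = 2089.86 W = 2.803 hp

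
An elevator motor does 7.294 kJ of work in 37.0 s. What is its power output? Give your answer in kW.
Convert to SI: W = 7294.0 J, t = 37.0 s
P = W/t = 7294.0/37.0 = 197.135 W = 0.1971 kW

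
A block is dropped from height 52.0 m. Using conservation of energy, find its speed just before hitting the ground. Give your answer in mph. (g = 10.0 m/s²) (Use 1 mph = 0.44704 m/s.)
mgh = ½mv² ⇒ v = √(2gh) = √(2·10.0·52.0) = 32.249 m/s = 72.14 mph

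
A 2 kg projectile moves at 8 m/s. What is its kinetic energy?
KE = ½mv² = ½(2)(8)² = 64.0 J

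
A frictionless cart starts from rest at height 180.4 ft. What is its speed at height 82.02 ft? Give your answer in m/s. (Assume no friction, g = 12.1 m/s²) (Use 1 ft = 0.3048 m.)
Convert to SI: h₁−h₂ = 29.9862 m
mgh₁ = mgh₂ + ½mv² ⇒ v = √(2g(h₁−h₂)) = √(2·12.1·29.9862) = 26.94 m/s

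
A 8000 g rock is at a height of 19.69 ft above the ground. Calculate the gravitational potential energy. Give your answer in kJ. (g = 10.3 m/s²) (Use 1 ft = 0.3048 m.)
Convert to SI: m = 8.0 kg, h = 6.00151 m
PE = mgh = (8.0)(10.3)(6.00151) = 494.525 J = 0.4945 kJ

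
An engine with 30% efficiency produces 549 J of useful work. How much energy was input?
W_in = W_out/η = 549/0.3 = 1830 J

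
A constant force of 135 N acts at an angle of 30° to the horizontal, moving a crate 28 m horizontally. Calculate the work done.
W = F·d·cosθ = (135)(28)cos(30°) = 3274 J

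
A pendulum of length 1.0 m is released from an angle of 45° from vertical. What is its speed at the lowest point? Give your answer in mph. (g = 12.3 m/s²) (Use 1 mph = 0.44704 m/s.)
h = L(1 − cosθ) = 1.0(1 − cos45°) = 0.292893 m
v = √(2gh) = √(2·12.3·0.292893) = 2.68425 m/s = 6.004 mph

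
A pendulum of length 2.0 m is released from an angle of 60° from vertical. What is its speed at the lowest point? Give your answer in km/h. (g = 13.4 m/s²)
h = L(1 − cosθ) = 2.0(1 − cos60°) = 1.0 m
v = √(2gh) = √(2·13.4·1.0) = 5.17687 m/s = 18.64 km/h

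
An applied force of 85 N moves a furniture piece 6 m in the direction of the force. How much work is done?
W = F·d = (85)(6) = 510.0 J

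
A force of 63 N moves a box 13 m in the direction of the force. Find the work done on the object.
W = F·d = (63)(13) = 819.0 J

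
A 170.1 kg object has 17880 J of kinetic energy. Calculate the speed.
v = √(2·KE/m) = √(2·17880/170.1) = 14.5 m/s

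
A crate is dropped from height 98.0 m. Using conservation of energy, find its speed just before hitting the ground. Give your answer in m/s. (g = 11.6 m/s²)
mgh = ½mv² ⇒ v = √(2gh) = √(2·11.6·98.0) = 47.68 m/s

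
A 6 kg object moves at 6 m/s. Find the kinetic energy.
KE = ½mv² = ½(6)(6)² = 108.0 J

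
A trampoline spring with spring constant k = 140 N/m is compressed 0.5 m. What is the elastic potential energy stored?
PE = ½kx² = ½(140)(0.5)² = 17.5 J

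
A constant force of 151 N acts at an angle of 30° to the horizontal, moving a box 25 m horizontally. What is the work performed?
W = F·d·cosθ = (151)(25)cos(30°) = 3269 J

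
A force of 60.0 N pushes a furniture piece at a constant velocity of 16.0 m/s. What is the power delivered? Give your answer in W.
P = Fv = (60.0)(16.0) = 960.0 W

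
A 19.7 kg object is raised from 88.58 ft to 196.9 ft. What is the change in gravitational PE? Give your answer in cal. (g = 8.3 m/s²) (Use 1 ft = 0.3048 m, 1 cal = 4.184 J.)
Convert to SI: m = 19.7 kg, Δh = 33.0159 m
ΔPE = mgΔh = (19.7)(8.3)(33.0159) = 5398.44 J = 1290 cal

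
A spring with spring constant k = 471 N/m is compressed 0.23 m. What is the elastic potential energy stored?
PE = ½kx² = ½(471)(0.23)² = 12.46 J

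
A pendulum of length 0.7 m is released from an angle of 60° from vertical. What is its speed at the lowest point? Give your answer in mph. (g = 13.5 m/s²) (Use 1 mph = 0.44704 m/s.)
h = L(1 − cosθ) = 0.7(1 − cos60°) = 0.35 m
v = √(2gh) = √(2·13.5·0.35) = 3.07409 m/s = 6.877 mph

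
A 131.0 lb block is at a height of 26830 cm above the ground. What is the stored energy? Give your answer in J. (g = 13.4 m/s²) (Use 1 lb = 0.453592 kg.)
Convert to SI: m = 59.4206 kg, h = 268.3 m
PE = mgh = (59.4206)(13.4)(268.3) = 213600 J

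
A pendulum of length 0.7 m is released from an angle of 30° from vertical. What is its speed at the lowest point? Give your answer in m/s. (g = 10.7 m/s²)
h = L(1 − cosθ) = 0.7(1 − cos30°) = 0.0937822 m
v = √(2gh) = √(2·10.7·0.0937822) = 1.417 m/s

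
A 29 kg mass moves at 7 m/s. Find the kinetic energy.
KE = ½mv² = ½(29)(7)² = 710.5 J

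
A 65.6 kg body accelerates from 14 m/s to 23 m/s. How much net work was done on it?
W = ΔKE = ½m(v₂² − v₁²) = ½(65.6)(23² − 14²) = 10922.4 J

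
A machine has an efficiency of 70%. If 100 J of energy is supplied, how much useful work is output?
W_out = η·W_in = 0.7·100 = 70.0 J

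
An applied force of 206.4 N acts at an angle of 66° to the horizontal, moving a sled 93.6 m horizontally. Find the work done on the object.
W = F·d·cosθ = (206.4)(93.6)cos(66°) = 7858 J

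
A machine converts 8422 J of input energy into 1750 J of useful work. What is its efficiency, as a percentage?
η = W_out/W_in = 1750/8422 = 20.78%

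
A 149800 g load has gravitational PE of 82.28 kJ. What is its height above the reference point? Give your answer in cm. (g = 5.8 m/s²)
Convert to SI: m = 149.8 kg, PE = 82280.0 J
h = PE/(mg) = 82280.0/(149.8·5.8) = 94.701 m = 9470 cm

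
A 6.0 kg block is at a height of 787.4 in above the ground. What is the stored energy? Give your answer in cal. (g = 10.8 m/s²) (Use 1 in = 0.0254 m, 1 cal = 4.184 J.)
Convert to SI: m = 6.0 kg, h = 20.0 m
PE = mgh = (6.0)(10.8)(20.0) = 1296.0 J = 309.8 cal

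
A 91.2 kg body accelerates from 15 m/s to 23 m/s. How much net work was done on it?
W = ΔKE = ½m(v₂² − v₁²) = ½(91.2)(23² − 15²) = 13862.4 J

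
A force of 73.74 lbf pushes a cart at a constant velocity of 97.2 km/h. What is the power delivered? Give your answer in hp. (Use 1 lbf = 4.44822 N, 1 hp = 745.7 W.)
Convert to SI: F = 328.012 N, v = 27.0 m/s
P = Fv = (328.012)(27.0) = 8856.32 W = 11.88 hp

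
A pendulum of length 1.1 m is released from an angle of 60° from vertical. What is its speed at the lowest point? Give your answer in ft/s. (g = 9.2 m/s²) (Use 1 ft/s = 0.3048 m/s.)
h = L(1 − cosθ) = 1.1(1 − cos60°) = 0.55 m
v = √(2gh) = √(2·9.2·0.55) = 3.18119 m/s = 10.44 ft/s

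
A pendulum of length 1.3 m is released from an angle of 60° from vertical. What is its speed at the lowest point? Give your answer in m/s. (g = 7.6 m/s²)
h = L(1 − cosθ) = 1.3(1 − cos60°) = 0.65 m
v = √(2gh) = √(2·7.6·0.65) = 3.143 m/s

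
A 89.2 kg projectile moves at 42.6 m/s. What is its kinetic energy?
KE = ½mv² = ½(89.2)(42.6)² = 80940 J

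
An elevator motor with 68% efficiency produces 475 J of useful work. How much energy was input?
W_in = W_out/η = 475/0.68 = 698.5 J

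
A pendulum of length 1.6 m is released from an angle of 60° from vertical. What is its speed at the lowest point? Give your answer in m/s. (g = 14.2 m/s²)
h = L(1 − cosθ) = 1.6(1 − cos60°) = 0.8 m
v = √(2gh) = √(2·14.2·0.8) = 4.767 m/s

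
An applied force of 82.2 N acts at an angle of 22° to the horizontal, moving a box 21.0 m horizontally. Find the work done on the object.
W = F·d·cosθ = (82.2)(21.0)cos(22°) = 1601 J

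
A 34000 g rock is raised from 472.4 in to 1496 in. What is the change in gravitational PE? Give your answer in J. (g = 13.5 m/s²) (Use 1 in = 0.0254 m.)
Convert to SI: m = 34.0 kg, Δh = 25.9994 m
ΔPE = mgΔh = (34.0)(13.5)(25.9994) = 11930 J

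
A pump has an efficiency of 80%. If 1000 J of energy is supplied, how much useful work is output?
W_out = η·W_in = 0.8·1000 = 800.0 J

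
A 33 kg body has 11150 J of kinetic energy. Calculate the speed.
v = √(2·KE/m) = √(2·11150/33) = 26.0 m/s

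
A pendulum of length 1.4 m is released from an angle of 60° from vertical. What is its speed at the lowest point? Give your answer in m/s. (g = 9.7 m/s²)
h = L(1 − cosθ) = 1.4(1 − cos60°) = 0.7 m
v = √(2gh) = √(2·9.7·0.7) = 3.685 m/s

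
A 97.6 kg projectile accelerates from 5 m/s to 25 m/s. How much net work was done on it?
W = ΔKE = ½m(v₂² − v₁²) = ½(97.6)(25² − 5²) = 29280.0 J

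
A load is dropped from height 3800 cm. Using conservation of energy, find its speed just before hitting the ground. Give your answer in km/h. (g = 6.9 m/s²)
Convert to SI: h = 38.0 m
mgh = ½mv² ⇒ v = √(2gh) = √(2·6.9·38.0) = 22.8998 m/s = 82.44 km/h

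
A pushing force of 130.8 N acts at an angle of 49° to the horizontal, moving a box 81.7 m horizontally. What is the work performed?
W = F·d·cosθ = (130.8)(81.7)cos(49°) = 7011 J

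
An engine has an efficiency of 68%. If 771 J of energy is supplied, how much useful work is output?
W_out = η·W_in = 0.68·771 = 524.28 J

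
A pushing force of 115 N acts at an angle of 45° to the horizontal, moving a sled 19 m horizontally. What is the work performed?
W = F·d·cosθ = (115)(19)cos(45°) = 1545 J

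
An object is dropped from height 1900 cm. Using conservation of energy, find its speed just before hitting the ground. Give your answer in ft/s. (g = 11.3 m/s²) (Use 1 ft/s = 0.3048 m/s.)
Convert to SI: h = 19.0 m
mgh = ½mv² ⇒ v = √(2gh) = √(2·11.3·19.0) = 20.722 m/s = 67.99 ft/s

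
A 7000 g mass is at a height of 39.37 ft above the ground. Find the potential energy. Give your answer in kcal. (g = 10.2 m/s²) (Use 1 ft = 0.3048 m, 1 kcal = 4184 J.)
Convert to SI: m = 7.0 kg, h = 12.0 m
PE = mgh = (7.0)(10.2)(12.0) = 856.798 J = 0.2048 kcal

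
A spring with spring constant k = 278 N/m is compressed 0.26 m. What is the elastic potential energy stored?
PE = ½kx² = ½(278)(0.26)² = 9.396 J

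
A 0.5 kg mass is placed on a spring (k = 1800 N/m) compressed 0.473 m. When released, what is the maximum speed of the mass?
½kx² = ½mv² ⇒ v = x√(k/m) = (0.473)√(1800/0.5) = 28.38 m/s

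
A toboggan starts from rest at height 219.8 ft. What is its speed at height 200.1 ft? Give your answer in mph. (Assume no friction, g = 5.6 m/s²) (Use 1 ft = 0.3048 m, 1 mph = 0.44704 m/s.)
Convert to SI: h₁−h₂ = 6.00456 m
mgh₁ = mgh₂ + ½mv² ⇒ v = √(2g(h₁−h₂)) = √(2·5.6·6.00456) = 8.20068 m/s = 18.34 mph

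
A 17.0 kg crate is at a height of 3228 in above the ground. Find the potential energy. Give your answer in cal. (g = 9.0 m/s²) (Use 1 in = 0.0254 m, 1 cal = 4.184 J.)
Convert to SI: m = 17.0 kg, h = 81.9912 m
PE = mgh = (17.0)(9.0)(81.9912) = 12544.7 J = 2998 cal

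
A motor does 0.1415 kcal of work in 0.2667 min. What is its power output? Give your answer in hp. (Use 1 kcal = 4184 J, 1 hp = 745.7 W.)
Convert to SI: W = 592.036 J, t = 16.002 s
P = W/t = 592.036/16.002 = 36.9976 W = 0.04961 hp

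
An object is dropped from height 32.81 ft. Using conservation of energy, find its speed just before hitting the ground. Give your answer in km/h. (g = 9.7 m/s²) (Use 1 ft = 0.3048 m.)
Convert to SI: h = 10.0005 m
mgh = ½mv² ⇒ v = √(2gh) = √(2·9.7·10.0005) = 13.9287 m/s = 50.14 km/h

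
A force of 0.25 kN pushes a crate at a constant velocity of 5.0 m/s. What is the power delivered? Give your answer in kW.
Convert to SI: F = 250.0 N, v = 5.0 m/s
P = Fv = (250.0)(5.0) = 1250.0 W = 1.25 kW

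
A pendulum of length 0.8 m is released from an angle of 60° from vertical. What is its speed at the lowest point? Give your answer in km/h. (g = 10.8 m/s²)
h = L(1 − cosθ) = 0.8(1 − cos60°) = 0.4 m
v = √(2gh) = √(2·10.8·0.4) = 2.93939 m/s = 10.58 km/h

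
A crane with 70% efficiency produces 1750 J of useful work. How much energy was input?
W_in = W_out/η = 1750/0.7 = 2500 J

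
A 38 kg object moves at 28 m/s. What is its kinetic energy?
KE = ½mv² = ½(38)(28)² = 14896.0 J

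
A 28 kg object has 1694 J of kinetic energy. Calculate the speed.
v = √(2·KE/m) = √(2·1694/28) = 11.0 m/s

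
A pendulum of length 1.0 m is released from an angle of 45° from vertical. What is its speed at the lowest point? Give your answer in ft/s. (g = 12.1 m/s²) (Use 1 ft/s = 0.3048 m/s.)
h = L(1 − cosθ) = 1.0(1 − cos45°) = 0.292893 m
v = √(2gh) = √(2·12.1·0.292893) = 2.66233 m/s = 8.735 ft/s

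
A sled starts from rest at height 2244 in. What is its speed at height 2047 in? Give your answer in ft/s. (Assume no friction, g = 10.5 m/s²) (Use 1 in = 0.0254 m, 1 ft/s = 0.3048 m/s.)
Convert to SI: h₁−h₂ = 5.0038 m
mgh₁ = mgh₂ + ½mv² ⇒ v = √(2g(h₁−h₂)) = √(2·10.5·5.0038) = 10.2508 m/s = 33.63 ft/s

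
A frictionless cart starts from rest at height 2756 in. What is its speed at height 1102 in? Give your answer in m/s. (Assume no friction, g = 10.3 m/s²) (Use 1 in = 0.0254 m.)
Convert to SI: h₁−h₂ = 42.0116 m
mgh₁ = mgh₂ + ½mv² ⇒ v = √(2g(h₁−h₂)) = √(2·10.3·42.0116) = 29.42 m/s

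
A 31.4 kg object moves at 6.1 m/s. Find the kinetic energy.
KE = ½mv² = ½(31.4)(6.1)² = 584.2 J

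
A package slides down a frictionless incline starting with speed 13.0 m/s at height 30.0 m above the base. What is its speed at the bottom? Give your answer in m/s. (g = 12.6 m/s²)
½mv₀² + mgh = ½mv² ⇒ v = √(v₀² + 2gh) = √(13.0² + 2·12.6·30.0) = 30.41 m/s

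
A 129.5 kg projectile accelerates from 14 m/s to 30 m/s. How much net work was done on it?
W = ΔKE = ½m(v₂² − v₁²) = ½(129.5)(30² − 14²) = 45584.0 J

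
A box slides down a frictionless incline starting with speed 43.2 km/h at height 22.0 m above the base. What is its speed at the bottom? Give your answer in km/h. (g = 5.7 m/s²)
Convert to SI: v₀ = 12.0 m/s, h = 22.0 m
½mv₀² + mgh = ½mv² ⇒ v = √(v₀² + 2gh) = √(12.0² + 2·5.7·22.0) = 19.8696 m/s = 71.53 km/h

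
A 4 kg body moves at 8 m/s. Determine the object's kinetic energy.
KE = ½mv² = ½(4)(8)² = 128.0 J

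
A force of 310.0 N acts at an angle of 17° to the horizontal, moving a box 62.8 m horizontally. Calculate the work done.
W = F·d·cosθ = (310.0)(62.8)cos(17°) = 18620 J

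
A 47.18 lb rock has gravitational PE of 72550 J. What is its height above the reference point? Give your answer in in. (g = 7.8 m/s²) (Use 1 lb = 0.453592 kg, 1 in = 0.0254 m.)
Convert to SI: m = 21.4005 kg, PE = 72550.0 J
h = PE/(mg) = 72550.0/(21.4005·7.8) = 434.63 m = 17110 in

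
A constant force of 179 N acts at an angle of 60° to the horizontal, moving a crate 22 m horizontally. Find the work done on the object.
W = F·d·cosθ = (179)(22)cos(60°) = 1969 J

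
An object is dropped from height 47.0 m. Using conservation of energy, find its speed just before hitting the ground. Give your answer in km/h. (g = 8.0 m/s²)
mgh = ½mv² ⇒ v = √(2gh) = √(2·8.0·47.0) = 27.4226 m/s = 98.72 km/h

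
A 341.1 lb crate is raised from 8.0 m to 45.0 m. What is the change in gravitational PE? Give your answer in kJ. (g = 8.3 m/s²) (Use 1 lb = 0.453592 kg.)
Convert to SI: m = 154.72 kg, Δh = 37.0 m
ΔPE = mgΔh = (154.72)(8.3)(37.0) = 47514.6 J = 47.51 kJ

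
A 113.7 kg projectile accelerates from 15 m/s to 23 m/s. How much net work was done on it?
W = ΔKE = ½m(v₂² − v₁²) = ½(113.7)(23² − 15²) = 17282.4 J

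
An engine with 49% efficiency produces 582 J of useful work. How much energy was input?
W_in = W_out/η = 582/0.49 = 1188 J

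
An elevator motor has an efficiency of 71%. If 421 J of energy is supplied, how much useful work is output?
W_out = η·W_in = 0.71·421 = 298.91 J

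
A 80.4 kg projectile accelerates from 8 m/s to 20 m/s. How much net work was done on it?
W = ΔKE = ½m(v₂² − v₁²) = ½(80.4)(20² − 8²) = 13507.2 J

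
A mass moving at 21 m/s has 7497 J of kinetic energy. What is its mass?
m = 2·KE/v² = 2·7497/(21)² = 34.0 kg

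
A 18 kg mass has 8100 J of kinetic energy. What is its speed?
v = √(2·KE/m) = √(2·8100/18) = 30.0 m/s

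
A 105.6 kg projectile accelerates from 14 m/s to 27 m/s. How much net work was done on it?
W = ΔKE = ½m(v₂² − v₁²) = ½(105.6)(27² − 14²) = 28142.4 J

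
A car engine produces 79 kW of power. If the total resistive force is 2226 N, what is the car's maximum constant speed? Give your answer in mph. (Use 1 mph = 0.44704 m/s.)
P = Fv ⇒ v = P/F = 79000 W/2226.0 N = 35.4897 m/s = 79.39 mph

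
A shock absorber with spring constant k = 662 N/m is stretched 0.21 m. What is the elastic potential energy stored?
PE = ½kx² = ½(662)(0.21)² = 14.6 J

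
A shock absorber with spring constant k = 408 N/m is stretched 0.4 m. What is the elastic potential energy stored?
PE = ½kx² = ½(408)(0.4)² = 32.64 J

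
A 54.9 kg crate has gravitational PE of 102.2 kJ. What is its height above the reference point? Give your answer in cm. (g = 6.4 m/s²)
Convert to SI: m = 54.9 kg, PE = 102200 J
h = PE/(mg) = 102200/(54.9·6.4) = 290.87 m = 29090 cm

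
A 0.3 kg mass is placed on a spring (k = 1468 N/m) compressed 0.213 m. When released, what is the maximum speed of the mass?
½kx² = ½mv² ⇒ v = x√(k/m) = (0.213)√(1468/0.3) = 14.9 m/s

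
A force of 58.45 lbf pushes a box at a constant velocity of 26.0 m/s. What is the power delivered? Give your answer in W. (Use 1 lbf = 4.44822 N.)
Convert to SI: F = 259.998 N, v = 26.0 m/s
P = Fv = (259.998)(26.0) = 6760 W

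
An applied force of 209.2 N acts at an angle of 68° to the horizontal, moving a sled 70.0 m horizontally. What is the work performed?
W = F·d·cosθ = (209.2)(70.0)cos(68°) = 5486 J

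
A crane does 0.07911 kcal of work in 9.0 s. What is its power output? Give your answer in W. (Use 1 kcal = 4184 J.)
Convert to SI: W = 330.996 J, t = 9.0 s
P = W/t = 330.996/9.0 = 36.78 W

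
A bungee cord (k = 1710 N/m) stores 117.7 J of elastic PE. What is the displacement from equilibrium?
x = √(2·PE/k) = √(2·117.7/1710) = 0.371 m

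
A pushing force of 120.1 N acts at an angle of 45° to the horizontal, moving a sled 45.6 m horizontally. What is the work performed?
W = F·d·cosθ = (120.1)(45.6)cos(45°) = 3873 J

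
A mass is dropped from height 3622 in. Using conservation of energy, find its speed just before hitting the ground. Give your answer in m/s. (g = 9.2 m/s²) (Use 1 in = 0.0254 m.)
Convert to SI: h = 91.9988 m
mgh = ½mv² ⇒ v = √(2gh) = √(2·9.2·91.9988) = 41.14 m/s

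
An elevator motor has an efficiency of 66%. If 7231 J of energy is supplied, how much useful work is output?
W_out = η·W_in = 0.66·7231 = 4772.46 J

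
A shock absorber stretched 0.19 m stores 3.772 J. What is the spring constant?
k = 2·PE/x² = 2·3.772/(0.19)² = 209.0 N/m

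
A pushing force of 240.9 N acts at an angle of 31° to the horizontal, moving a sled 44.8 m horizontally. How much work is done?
W = F·d·cosθ = (240.9)(44.8)cos(31°) = 9251 J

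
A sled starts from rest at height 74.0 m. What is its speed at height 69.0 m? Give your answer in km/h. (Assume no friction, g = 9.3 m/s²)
mgh₁ = mgh₂ + ½mv² ⇒ v = √(2g(h₁−h₂)) = √(2·9.3·5.0) = 9.64365 m/s = 34.72 km/h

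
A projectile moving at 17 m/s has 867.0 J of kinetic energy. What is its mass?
m = 2·KE/v² = 2·867.0/(17)² = 6.0 kg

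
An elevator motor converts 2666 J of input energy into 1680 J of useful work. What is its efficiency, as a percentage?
η = W_out/W_in = 1680/2666 = 63.02%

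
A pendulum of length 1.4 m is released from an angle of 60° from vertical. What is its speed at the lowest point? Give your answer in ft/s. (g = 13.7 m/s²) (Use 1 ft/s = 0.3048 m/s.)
h = L(1 − cosθ) = 1.4(1 − cos60°) = 0.7 m
v = √(2gh) = √(2·13.7·0.7) = 4.3795 m/s = 14.37 ft/s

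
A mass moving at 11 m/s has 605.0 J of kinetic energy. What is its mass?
m = 2·KE/v² = 2·605.0/(11)² = 10.0 kg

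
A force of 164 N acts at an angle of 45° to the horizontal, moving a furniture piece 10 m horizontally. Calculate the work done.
W = F·d·cosθ = (164)(10)cos(45°) = 1160 J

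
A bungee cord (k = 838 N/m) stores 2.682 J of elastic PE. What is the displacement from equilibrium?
x = √(2·PE/k) = √(2·2.682/838) = 0.08001 m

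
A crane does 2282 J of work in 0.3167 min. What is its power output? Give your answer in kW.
Convert to SI: W = 2282.0 J, t = 19.002 s
P = W/t = 2282.0/19.002 = 120.093 W = 0.1201 kW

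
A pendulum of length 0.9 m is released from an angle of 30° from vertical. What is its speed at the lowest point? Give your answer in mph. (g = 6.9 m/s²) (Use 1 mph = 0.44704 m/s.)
h = L(1 − cosθ) = 0.9(1 − cos30°) = 0.120577 m
v = √(2gh) = √(2·6.9·0.120577) = 1.28995 m/s = 2.886 mph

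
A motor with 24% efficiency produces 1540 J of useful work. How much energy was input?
W_in = W_out/η = 1540/0.24 = 6417 J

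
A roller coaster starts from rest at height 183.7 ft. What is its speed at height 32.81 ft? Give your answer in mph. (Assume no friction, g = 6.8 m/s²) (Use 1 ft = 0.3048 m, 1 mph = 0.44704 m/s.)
Convert to SI: h₁−h₂ = 45.9913 m
mgh₁ = mgh₂ + ½mv² ⇒ v = √(2g(h₁−h₂)) = √(2·6.8·45.9913) = 25.0096 m/s = 55.94 mph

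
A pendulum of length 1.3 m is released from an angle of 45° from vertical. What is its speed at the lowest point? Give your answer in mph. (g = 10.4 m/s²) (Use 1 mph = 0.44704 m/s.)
h = L(1 − cosθ) = 1.3(1 − cos45°) = 0.380761 m
v = √(2gh) = √(2·10.4·0.380761) = 2.81422 m/s = 6.295 mph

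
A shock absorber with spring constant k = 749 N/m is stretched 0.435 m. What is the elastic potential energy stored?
PE = ½kx² = ½(749)(0.435)² = 70.86 J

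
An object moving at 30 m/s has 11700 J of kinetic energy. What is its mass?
m = 2·KE/v² = 2·11700/(30)² = 26.0 kg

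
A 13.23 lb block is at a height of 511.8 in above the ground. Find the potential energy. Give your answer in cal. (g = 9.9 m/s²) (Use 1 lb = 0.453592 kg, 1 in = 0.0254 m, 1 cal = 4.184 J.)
Convert to SI: m = 6.00102 kg, h = 12.9997 m
PE = mgh = (6.00102)(9.9)(12.9997) = 772.315 J = 184.6 cal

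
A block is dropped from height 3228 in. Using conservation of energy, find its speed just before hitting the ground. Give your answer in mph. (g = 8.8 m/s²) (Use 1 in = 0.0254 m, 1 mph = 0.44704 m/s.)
Convert to SI: h = 81.9912 m
mgh = ½mv² ⇒ v = √(2gh) = √(2·8.8·81.9912) = 37.9874 m/s = 84.98 mph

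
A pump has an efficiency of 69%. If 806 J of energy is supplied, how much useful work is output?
W_out = η·W_in = 0.69·806 = 556.14 J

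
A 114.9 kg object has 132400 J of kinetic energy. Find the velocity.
v = √(2·KE/m) = √(2·132400/114.9) = 48.01 m/s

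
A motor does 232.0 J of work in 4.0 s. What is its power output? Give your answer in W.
P = W/t = 232.0/4.0 = 58.0 W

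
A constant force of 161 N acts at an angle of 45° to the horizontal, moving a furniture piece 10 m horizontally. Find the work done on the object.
W = F·d·cosθ = (161)(10)cos(45°) = 1138 J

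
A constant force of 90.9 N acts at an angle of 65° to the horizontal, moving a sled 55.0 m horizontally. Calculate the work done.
W = F·d·cosθ = (90.9)(55.0)cos(65°) = 2113 J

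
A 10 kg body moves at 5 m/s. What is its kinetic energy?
KE = ½mv² = ½(10)(5)² = 125.0 J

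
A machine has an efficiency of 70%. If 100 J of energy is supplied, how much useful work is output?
W_out = η·W_in = 0.7·100 = 70.0 J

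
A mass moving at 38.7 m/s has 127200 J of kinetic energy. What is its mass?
m = 2·KE/v² = 2·127200/(38.7)² = 169.9 kg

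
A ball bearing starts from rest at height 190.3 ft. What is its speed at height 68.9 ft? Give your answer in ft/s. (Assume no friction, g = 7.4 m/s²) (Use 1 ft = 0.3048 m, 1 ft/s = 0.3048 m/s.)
Convert to SI: h₁−h₂ = 37.0027 m
mgh₁ = mgh₂ + ½mv² ⇒ v = √(2g(h₁−h₂)) = √(2·7.4·37.0027) = 23.4017 m/s = 76.78 ft/s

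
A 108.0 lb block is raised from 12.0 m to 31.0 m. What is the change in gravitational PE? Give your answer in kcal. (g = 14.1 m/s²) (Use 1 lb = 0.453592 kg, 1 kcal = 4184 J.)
Convert to SI: m = 48.9879 kg, Δh = 19.0 m
ΔPE = mgΔh = (48.9879)(14.1)(19.0) = 13123.9 J = 3.137 kcal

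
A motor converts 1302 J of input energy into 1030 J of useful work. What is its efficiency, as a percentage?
η = W_out/W_in = 1030/1302 = 79.11%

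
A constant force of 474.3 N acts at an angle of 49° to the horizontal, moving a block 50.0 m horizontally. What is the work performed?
W = F·d·cosθ = (474.3)(50.0)cos(49°) = 15560 J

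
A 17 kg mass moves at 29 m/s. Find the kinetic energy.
KE = ½mv² = ½(17)(29)² = 7148.5 J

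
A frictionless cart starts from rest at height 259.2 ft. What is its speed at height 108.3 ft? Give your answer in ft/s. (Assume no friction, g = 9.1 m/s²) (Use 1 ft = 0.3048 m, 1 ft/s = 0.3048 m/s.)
Convert to SI: h₁−h₂ = 45.9943 m
mgh₁ = mgh₂ + ½mv² ⇒ v = √(2g(h₁−h₂)) = √(2·9.1·45.9943) = 28.9326 m/s = 94.92 ft/s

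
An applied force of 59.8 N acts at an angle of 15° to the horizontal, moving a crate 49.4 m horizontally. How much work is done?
W = F·d·cosθ = (59.8)(49.4)cos(15°) = 2853 J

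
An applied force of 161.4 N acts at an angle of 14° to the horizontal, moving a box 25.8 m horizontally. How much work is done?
W = F·d·cosθ = (161.4)(25.8)cos(14°) = 4040 J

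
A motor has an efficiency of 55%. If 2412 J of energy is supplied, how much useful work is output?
W_out = η·W_in = 0.55·2412 = 1326.6 J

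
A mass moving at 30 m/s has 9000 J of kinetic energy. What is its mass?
m = 2·KE/v² = 2·9000/(30)² = 20.0 kg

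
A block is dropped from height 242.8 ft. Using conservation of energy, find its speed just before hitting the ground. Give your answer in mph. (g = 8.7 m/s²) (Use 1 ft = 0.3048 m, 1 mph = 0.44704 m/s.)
Convert to SI: h = 74.0054 m
mgh = ½mv² ⇒ v = √(2gh) = √(2·8.7·74.0054) = 35.8845 m/s = 80.27 mph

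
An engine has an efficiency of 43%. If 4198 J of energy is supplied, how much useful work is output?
W_out = η·W_in = 0.43·4198 = 1805.14 J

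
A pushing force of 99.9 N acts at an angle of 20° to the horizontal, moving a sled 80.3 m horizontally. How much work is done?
W = F·d·cosθ = (99.9)(80.3)cos(20°) = 7538 J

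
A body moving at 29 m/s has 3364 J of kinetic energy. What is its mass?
m = 2·KE/v² = 2·3364/(29)² = 8.0 kg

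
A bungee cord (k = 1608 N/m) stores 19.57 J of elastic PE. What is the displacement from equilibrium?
x = √(2·PE/k) = √(2·19.57/1608) = 0.156 m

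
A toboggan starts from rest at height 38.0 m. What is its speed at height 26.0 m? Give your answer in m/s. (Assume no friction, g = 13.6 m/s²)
mgh₁ = mgh₂ + ½mv² ⇒ v = √(2g(h₁−h₂)) = √(2·13.6·12.0) = 18.07 m/s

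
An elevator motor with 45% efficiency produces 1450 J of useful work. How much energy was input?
W_in = W_out/η = 1450/0.45 = 3222 J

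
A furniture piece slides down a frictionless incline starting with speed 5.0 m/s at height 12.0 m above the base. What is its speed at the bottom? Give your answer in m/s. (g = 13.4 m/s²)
½mv₀² + mgh = ½mv² ⇒ v = √(v₀² + 2gh) = √(5.0² + 2·13.4·12.0) = 18.62 m/s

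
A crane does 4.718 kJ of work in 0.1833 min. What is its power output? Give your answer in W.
Convert to SI: W = 4718.0 J, t = 10.998 s
P = W/t = 4718.0/10.998 = 429.0 W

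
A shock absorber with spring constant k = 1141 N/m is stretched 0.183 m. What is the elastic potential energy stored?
PE = ½kx² = ½(1141)(0.183)² = 19.11 J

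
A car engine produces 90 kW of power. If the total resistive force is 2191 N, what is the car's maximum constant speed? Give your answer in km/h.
P = Fv ⇒ v = P/F = 90000 W/2191.0 N = 41.0771 m/s = 147.9 km/h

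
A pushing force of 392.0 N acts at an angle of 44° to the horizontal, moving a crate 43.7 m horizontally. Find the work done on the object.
W = F·d·cosθ = (392.0)(43.7)cos(44°) = 12320 J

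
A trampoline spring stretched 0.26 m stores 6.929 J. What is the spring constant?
k = 2·PE/x² = 2·6.929/(0.26)² = 205.0 N/m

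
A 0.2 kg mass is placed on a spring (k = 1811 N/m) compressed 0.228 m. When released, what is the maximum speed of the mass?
½kx² = ½mv² ⇒ v = x√(k/m) = (0.228)√(1811/0.2) = 21.7 m/s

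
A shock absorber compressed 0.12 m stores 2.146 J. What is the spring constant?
k = 2·PE/x² = 2·2.146/(0.12)² = 298.1 N/m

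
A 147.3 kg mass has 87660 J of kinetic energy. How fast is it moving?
v = √(2·KE/m) = √(2·87660/147.3) = 34.5 m/s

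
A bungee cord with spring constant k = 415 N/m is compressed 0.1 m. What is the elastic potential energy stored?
PE = ½kx² = ½(415)(0.1)² = 2.075 J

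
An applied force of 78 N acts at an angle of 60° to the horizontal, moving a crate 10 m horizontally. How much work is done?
W = F·d·cosθ = (78)(10)cos(60°) = 390.0 J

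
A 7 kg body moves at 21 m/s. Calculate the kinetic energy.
KE = ½mv² = ½(7)(21)² = 1543.5 J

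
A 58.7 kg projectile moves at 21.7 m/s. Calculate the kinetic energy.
KE = ½mv² = ½(58.7)(21.7)² = 13820 J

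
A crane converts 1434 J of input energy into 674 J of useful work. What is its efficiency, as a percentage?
η = W_out/W_in = 674/1434 = 47.0%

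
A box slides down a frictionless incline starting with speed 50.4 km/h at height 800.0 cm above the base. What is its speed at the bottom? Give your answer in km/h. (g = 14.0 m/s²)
Convert to SI: v₀ = 14.0 m/s, h = 8.0 m
½mv₀² + mgh = ½mv² ⇒ v = √(v₀² + 2gh) = √(14.0² + 2·14.0·8.0) = 20.4939 m/s = 73.78 km/h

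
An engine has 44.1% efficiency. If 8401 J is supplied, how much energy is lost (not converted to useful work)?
W_lost = W_in(1 − η) = 8401·(1 − 0.441) = 4696 J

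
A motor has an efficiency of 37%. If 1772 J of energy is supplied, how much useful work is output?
W_out = η·W_in = 0.37·1772 = 655.64 J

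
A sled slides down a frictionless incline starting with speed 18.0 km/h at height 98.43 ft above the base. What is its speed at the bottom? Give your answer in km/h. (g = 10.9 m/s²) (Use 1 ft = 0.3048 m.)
Convert to SI: v₀ = 5.0 m/s, h = 30.0015 m
½mv₀² + mgh = ½mv² ⇒ v = √(v₀² + 2gh) = √(5.0² + 2·10.9·30.0015) = 26.0582 m/s = 93.81 km/h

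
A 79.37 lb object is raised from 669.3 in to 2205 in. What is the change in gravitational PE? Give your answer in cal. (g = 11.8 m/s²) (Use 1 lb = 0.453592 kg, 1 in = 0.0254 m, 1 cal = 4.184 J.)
Convert to SI: m = 36.0016 kg, Δh = 39.0068 m
ΔPE = mgΔh = (36.0016)(11.8)(39.0068) = 16570.8 J = 3961 cal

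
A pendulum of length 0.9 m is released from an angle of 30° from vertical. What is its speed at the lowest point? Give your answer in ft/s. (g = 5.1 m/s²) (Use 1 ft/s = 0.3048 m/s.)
h = L(1 − cosθ) = 0.9(1 − cos30°) = 0.120577 m
v = √(2gh) = √(2·5.1·0.120577) = 1.109 m/s = 3.638 ft/s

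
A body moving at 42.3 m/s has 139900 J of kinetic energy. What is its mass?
m = 2·KE/v² = 2·139900/(42.3)² = 156.4 kg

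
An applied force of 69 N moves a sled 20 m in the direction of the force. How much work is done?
W = F·d = (69)(20) = 1380 J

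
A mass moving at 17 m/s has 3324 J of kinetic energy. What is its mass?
m = 2·KE/v² = 2·3324/(17)² = 23.0 kg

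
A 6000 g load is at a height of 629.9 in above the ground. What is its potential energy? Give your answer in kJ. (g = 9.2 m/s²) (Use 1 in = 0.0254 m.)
Convert to SI: m = 6.0 kg, h = 15.9995 m
PE = mgh = (6.0)(9.2)(15.9995) = 883.17 J = 0.8832 kJ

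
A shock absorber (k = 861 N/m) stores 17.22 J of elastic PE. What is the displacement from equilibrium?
x = √(2·PE/k) = √(2·17.22/861) = 0.2 m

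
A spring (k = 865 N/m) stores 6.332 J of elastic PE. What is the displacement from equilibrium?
x = √(2·PE/k) = √(2·6.332/865) = 0.121 m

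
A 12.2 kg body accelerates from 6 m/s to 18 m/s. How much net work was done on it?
W = ΔKE = ½m(v₂² − v₁²) = ½(12.2)(18² − 6²) = 1756.8 J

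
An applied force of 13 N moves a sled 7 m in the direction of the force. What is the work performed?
W = F·d = (13)(7) = 91.0 J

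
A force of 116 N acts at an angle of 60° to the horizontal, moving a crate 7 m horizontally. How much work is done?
W = F·d·cosθ = (116)(7)cos(60°) = 406.0 J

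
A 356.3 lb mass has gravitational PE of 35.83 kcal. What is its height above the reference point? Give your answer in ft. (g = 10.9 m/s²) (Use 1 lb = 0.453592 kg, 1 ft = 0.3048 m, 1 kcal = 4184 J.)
Convert to SI: m = 161.615 kg, PE = 149913 J
h = PE/(mg) = 149913/(161.615·10.9) = 85.1002 m = 279.2 ft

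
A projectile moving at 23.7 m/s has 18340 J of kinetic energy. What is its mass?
m = 2·KE/v² = 2·18340/(23.7)² = 65.3 kg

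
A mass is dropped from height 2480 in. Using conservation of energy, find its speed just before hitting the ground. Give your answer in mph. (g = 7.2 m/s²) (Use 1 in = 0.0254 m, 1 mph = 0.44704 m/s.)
Convert to SI: h = 62.992 m
mgh = ½mv² ⇒ v = √(2gh) = √(2·7.2·62.992) = 30.1178 m/s = 67.37 mph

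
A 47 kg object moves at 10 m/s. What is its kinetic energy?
KE = ½mv² = ½(47)(10)² = 2350.0 J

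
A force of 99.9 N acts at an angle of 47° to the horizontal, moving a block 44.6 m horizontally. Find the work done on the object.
W = F·d·cosθ = (99.9)(44.6)cos(47°) = 3039 J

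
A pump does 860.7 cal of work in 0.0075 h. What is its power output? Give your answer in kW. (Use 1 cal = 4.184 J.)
Convert to SI: W = 3601.17 J, t = 27.0 s
P = W/t = 3601.17/27.0 = 133.377 W = 0.1334 kW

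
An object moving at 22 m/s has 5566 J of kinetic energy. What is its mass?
m = 2·KE/v² = 2·5566/(22)² = 23.0 kg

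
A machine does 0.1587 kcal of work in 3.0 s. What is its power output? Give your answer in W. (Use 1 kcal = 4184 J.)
Convert to SI: W = 664.001 J, t = 3.0 s
P = W/t = 664.001/3.0 = 221.3 W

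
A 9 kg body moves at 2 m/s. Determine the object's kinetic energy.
KE = ½mv² = ½(9)(2)² = 18.0 J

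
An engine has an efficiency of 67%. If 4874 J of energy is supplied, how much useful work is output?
W_out = η·W_in = 0.67·4874 = 3265.58 J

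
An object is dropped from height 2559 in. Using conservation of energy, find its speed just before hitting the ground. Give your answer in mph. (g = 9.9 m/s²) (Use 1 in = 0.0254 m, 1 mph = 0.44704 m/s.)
Convert to SI: h = 64.9986 m
mgh = ½mv² ⇒ v = √(2gh) = √(2·9.9·64.9986) = 35.8744 m/s = 80.25 mph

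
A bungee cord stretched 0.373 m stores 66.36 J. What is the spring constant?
k = 2·PE/x² = 2·66.36/(0.373)² = 953.9 N/m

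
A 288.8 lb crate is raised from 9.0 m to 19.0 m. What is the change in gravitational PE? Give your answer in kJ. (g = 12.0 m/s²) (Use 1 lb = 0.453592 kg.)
Convert to SI: m = 130.997 kg, Δh = 10.0 m
ΔPE = mgΔh = (130.997)(12.0)(10.0) = 15719.7 J = 15.72 kJ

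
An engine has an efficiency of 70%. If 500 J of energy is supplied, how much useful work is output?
W_out = η·W_in = 0.7·500 = 350.0 J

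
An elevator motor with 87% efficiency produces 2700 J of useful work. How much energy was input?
W_in = W_out/η = 2700/0.87 = 3103 J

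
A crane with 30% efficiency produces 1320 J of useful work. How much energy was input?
W_in = W_out/η = 1320/0.3 = 4400 J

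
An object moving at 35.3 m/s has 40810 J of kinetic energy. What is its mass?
m = 2·KE/v² = 2·40810/(35.3)² = 65.5 kg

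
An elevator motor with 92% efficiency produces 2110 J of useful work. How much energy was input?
W_in = W_out/η = 2110/0.92 = 2293 J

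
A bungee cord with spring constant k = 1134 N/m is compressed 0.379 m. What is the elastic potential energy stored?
PE = ½kx² = ½(1134)(0.379)² = 81.44 J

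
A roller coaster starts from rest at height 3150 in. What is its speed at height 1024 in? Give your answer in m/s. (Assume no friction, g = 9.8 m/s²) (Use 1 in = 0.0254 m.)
Convert to SI: h₁−h₂ = 54.0004 m
mgh₁ = mgh₂ + ½mv² ⇒ v = √(2g(h₁−h₂)) = √(2·9.8·54.0004) = 32.53 m/s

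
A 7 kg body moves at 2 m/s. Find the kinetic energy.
KE = ½mv² = ½(7)(2)² = 14.0 J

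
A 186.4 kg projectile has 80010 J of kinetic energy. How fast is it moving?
v = √(2·KE/m) = √(2·80010/186.4) = 29.3 m/s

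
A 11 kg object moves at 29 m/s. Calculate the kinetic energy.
KE = ½mv² = ½(11)(29)² = 4625.5 J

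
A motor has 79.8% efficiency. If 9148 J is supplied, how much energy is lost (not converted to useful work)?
W_lost = W_in(1 − η) = 9148·(1 − 0.798) = 1848 J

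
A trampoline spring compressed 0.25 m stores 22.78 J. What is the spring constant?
k = 2·PE/x² = 2·22.78/(0.25)² = 729.0 N/m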